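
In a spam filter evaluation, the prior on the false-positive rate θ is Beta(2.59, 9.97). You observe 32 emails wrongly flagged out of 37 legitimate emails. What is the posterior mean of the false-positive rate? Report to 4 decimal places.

The Beta prior is conjugate to a Binomial/Bernoulli likelihood; the update adds successes to α and failures to β.
Posterior: Beta(α+k, β+n−k) = Beta(2.59+32, 9.97+5) = Beta(34.59, 14.97).
Posterior mean = α/(α+β) = 34.59/49.56 = 0.6979.

0.6979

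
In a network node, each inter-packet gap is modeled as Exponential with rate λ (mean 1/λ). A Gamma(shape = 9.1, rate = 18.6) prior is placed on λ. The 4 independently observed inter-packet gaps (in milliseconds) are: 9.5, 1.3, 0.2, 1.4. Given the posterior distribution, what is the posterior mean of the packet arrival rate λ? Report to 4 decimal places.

With a Gamma(shape α, rate β) prior on the exponential rate λ, the posterior after n observations with total T = Σxᵢ is Gamma(α+n, β+T).
Sum of observations T = 12.4 milliseconds; n = 4.
Posterior: Gamma(9.1+4, 18.6+12.4) = Gamma(13.1, 31.0).
Posterior mean of λ = α/β = 13.1/31.0 = 0.4226.

0.4226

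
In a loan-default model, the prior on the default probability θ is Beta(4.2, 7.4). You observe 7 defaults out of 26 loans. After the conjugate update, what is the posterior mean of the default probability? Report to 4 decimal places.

0.2979

The Beta prior is conjugate to a Binomial/Bernoulli likelihood; the update adds successes to α and failures to β.
Posterior: Beta(α+k, β+n−k) = Beta(4.2+7, 7.4+19) = Beta(11.2, 26.4).
Posterior mean = α/(α+β) = 11.2/37.6 = 0.2979.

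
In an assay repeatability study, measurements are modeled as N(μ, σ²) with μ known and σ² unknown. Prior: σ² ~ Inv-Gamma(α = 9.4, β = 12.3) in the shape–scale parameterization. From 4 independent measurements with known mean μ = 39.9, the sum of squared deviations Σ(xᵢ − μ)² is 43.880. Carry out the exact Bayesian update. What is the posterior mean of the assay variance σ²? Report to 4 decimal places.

With known mean μ and an Inverse-Gamma(α, β) prior on σ², the Normal likelihood is conjugate: posterior is Inv-Gamma(α + n/2, β + Σ(xᵢ−μ)²/2).
Posterior: Inv-Gamma(9.4 + 4/2, 12.3 + 43.880/2) = Inv-Gamma(11.40, 34.2400).
E[σ²|data] = β/(α−1) = 34.2400/10.40 = 3.2923.

3.2923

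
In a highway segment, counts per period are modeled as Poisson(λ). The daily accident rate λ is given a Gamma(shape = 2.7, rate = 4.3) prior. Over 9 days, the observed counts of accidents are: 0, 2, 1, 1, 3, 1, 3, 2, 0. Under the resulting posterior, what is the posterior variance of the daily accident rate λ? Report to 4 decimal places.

0.0888

With a Gamma(shape α, rate β) prior, the Poisson likelihood is conjugate: the posterior is Gamma(α + ΣXᵢ, β + n).
Sum of counts S = 13 over n = 9 days.
Posterior: Gamma(α+S, β+n) = Gamma(2.7+13, 4.3+9) = Gamma(15.7, 13.3).
Var = α/β² = 15.7/13.3² = 0.0888.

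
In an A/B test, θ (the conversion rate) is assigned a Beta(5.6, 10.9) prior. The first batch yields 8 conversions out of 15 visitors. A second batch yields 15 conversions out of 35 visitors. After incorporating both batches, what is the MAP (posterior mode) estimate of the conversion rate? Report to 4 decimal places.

0.4279

The Beta prior is conjugate to a Binomial/Bernoulli likelihood; the update adds successes to α and failures to β.
After batch 1: Beta(5.6+8, 10.9+7) = Beta(13.6, 17.9).
After batch 2: Beta(13.6+15, 17.9+20) = Beta(28.6, 37.9).
Mode of Beta(a,b) for a,b>1 is (a−1)/(a+b−2) = 27.6/64.5 = 0.4279.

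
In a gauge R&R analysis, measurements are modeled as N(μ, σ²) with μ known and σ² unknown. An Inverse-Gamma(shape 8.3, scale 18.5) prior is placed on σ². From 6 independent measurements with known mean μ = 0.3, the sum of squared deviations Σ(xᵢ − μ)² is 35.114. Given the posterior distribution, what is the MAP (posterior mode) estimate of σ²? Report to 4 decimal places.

With known mean μ and an Inverse-Gamma(α, β) prior on σ², the Normal likelihood is conjugate: posterior is Inv-Gamma(α + n/2, β + Σ(xᵢ−μ)²/2).
Posterior: Inv-Gamma(8.3 + 6/2, 18.5 + 35.114/2) = Inv-Gamma(11.30, 36.0570).
Mode = β/(α+1) = 36.0570/12.30 = 2.9315.

2.9315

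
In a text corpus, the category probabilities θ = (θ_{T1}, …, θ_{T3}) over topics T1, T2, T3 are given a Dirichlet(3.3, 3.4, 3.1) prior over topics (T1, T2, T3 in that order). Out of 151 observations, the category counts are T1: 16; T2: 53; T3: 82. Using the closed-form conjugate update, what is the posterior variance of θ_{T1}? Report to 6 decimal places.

0.000653

The Dirichlet prior is conjugate to the Multinomial likelihood: each posterior αⱼ = prior αⱼ + observed count nⱼ.
Posterior concentration: (19.3, 56.4, 85.1), total = 160.8.
Var[θ_j] = α_j(Σα−α_j)/((Σα)²(Σα+1)) = 19.3·141.5/(160.8²·161.8) = 0.000653.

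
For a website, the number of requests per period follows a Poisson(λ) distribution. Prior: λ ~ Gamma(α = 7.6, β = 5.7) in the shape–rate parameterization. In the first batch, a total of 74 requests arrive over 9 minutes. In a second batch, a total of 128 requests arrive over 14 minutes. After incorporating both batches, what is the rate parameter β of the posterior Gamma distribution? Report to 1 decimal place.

With a Gamma(shape α, rate β) prior, the Poisson likelihood is conjugate: the posterior is Gamma(α + ΣXᵢ, β + n).
After batch 1: Gamma(α+S, β+n) = Gamma(7.6+74, 5.7+9) = Gamma(81.6, 14.7).
After batch 2: Gamma(α+S, β+n) = Gamma(81.6+128, 14.7+14) = Gamma(209.6, 28.7).
Posterior β = 28.7.

28.7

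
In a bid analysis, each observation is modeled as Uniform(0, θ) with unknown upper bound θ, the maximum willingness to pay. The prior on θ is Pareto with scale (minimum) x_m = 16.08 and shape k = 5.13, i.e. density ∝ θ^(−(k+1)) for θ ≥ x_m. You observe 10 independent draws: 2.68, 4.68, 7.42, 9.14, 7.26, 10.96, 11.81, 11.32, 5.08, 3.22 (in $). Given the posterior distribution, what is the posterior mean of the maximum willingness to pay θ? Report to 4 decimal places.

A Pareto(scale x_m, shape k) prior on the upper bound θ of Uniform(0, θ) is conjugate: posterior is Pareto(max(x_m, max xᵢ), k + n).
Sample maximum = 11.81; prior scale x_m = 16.08 → posterior scale = max = 16.08.
Posterior shape = 5.13 + 10 = 15.13.
E[θ|data] = k·x_m/(k−1) = 15.13·16.08/14.13 = 17.2180.

17.2180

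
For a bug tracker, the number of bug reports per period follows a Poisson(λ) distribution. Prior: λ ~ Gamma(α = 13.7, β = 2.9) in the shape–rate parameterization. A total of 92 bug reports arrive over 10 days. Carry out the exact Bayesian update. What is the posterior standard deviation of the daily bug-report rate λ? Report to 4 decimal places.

With a Gamma(shape α, rate β) prior, the Poisson likelihood is conjugate: the posterior is Gamma(α + ΣXᵢ, β + n).
Posterior: Gamma(α+S, β+n) = Gamma(13.7+92, 2.9+10) = Gamma(105.7, 12.9).
SD = √α/β = √105.7/12.9 = 0.7970.

0.7970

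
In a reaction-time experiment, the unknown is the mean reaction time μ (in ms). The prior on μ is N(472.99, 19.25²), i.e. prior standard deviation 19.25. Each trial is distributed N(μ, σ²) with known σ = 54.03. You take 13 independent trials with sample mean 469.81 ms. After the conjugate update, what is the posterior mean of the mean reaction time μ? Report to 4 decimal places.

For Normal data with known variance σ², a Normal(μ₀, σ₀²) prior on μ is conjugate. Posterior precision = 1/σ₀² + n/σ²; posterior mean is the precision-weighted average of μ₀ and x̄.
n·x̄ = 13·469.81 = 6107.53.
σ₀² = 19.25² = 370.5625, σ² = 54.03² = 2919.2409; σ² + n·σ₀² = 2919.2409 + 13·370.5625 = 7736.5534.
Posterior mean = (μ₀/σ₀² + n·x̄/σ²)/(1/σ₀² + n/σ²) = (σ²·μ₀ + σ₀²·n·x̄)/(σ² + n·σ₀²) = (2919.2409·472.99 + 370.5625·6107.53)/7736.5534 = 3643993.338916/7736.5534 = 471.0099.

471.0099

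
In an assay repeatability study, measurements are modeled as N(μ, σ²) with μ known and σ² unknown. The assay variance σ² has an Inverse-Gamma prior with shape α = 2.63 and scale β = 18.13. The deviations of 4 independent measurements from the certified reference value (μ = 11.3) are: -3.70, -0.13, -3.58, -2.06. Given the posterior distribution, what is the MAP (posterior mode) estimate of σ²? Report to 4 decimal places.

With known mean μ and an Inverse-Gamma(α, β) prior on σ², the Normal likelihood is conjugate: posterior is Inv-Gamma(α + n/2, β + Σ(xᵢ−μ)²/2).
Σ(xᵢ−μ)² = (-3.70)² + (-0.13)² + (-3.58)² + (-2.06)² = 30.7669.
Posterior: Inv-Gamma(2.63 + 4/2, 18.13 + 30.7669/2) = Inv-Gamma(4.63, 33.51345).
Mode = β/(α+1) = 33.51345/5.63 = 5.9527.

5.9527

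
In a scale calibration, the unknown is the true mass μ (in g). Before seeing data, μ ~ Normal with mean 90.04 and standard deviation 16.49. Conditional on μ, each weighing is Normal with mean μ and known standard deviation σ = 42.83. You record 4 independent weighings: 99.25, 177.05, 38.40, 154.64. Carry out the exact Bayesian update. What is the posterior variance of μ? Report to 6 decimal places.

170.704109

For Normal data with known variance σ², a Normal(μ₀, σ₀²) prior on μ is conjugate. Posterior precision = 1/σ₀² + n/σ²; posterior mean is the precision-weighted average of μ₀ and x̄.
σ₀² = 16.49² = 271.9201, σ² = 42.83² = 1834.4089; σ² + n·σ₀² = 1834.4089 + 4·271.9201 = 2922.0893.
Posterior precision = 1/σ₀² + n/σ² = 1/271.9201 + 4/1834.4089 = (σ² + n·σ₀²)/(σ₀²σ²) = 2922.0893/(271.9201·1834.4089); posterior variance σₙ² = σ₀²σ²/(σ² + n·σ₀²) = 271.9201·1834.4089/2922.0893 = 170.704109.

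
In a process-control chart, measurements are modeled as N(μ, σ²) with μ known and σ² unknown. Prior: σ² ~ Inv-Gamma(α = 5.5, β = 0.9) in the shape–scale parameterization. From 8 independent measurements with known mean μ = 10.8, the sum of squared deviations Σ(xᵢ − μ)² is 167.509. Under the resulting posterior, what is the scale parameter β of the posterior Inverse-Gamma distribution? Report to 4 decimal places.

84.6545

With known mean μ and an Inverse-Gamma(α, β) prior on σ², the Normal likelihood is conjugate: posterior is Inv-Gamma(α + n/2, β + Σ(xᵢ−μ)²/2).
Posterior: Inv-Gamma(5.5 + 8/2, 0.9 + 167.509/2) = Inv-Gamma(9.50, 84.6545).
Posterior β = 84.6545.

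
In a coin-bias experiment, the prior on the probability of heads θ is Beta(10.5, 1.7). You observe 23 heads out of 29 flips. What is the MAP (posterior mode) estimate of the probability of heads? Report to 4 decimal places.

The Beta prior is conjugate to a Binomial/Bernoulli likelihood; the update adds successes to α and failures to β.
Posterior: Beta(α+k, β+n−k) = Beta(10.5+23, 1.7+6) = Beta(33.5, 7.7).
Mode of Beta(a,b) for a,b>1 is (a−1)/(a+b−2) = 32.5/39.2 = 0.8291.

0.8291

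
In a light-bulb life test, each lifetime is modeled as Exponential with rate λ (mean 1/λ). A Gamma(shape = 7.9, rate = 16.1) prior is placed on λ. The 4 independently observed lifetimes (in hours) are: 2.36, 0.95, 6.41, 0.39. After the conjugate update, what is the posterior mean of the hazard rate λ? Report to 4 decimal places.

0.4540

With a Gamma(shape α, rate β) prior on the exponential rate λ, the posterior after n observations with total T = Σxᵢ is Gamma(α+n, β+T).
Sum of observations T = 10.11 hours; n = 4.
Posterior: Gamma(7.9+4, 16.1+10.11) = Gamma(11.9, 26.21).
Posterior mean of λ = α/β = 11.9/26.21 = 0.4540.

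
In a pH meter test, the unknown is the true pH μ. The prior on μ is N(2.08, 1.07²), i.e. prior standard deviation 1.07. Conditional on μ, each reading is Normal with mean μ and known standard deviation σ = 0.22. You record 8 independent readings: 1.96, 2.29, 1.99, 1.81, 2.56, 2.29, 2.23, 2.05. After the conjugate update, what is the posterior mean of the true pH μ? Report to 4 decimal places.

2.1471

For Normal data with known variance σ², a Normal(μ₀, σ₀²) prior on μ is conjugate. Posterior precision = 1/σ₀² + n/σ²; posterior mean is the precision-weighted average of μ₀ and x̄.
Σxᵢ = 1.96 + 2.29 + 1.99 + 1.81 + 2.56 + 2.29 + 2.23 + 2.05 = 17.18, so n·x̄ = 17.18.
σ₀² = 1.07² = 1.1449, σ² = 0.22² = 0.0484; σ² + n·σ₀² = 0.0484 + 8·1.1449 = 9.2076.
Posterior mean = (μ₀/σ₀² + n·x̄/σ²)/(1/σ₀² + n/σ²) = (σ²·μ₀ + σ₀²·n·x̄)/(σ² + n·σ₀²) = (0.0484·2.08 + 1.1449·17.18)/9.2076 = 19.770054/9.2076 = 2.1471.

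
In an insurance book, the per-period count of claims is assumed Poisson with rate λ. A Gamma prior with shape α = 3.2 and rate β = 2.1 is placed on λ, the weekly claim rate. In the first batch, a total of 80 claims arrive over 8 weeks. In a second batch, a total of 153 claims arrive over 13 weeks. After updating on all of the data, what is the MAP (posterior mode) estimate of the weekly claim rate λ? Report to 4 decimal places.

10.1818

With a Gamma(shape α, rate β) prior, the Poisson likelihood is conjugate: the posterior is Gamma(α + ΣXᵢ, β + n).
After batch 1: Gamma(α+S, β+n) = Gamma(3.2+80, 2.1+8) = Gamma(83.2, 10.1).
After batch 2: Gamma(α+S, β+n) = Gamma(83.2+153, 10.1+13) = Gamma(236.2, 23.1).
Mode of Gamma(α,β) for α≥1 is (α−1)/β = 235.2/23.1 = 10.1818.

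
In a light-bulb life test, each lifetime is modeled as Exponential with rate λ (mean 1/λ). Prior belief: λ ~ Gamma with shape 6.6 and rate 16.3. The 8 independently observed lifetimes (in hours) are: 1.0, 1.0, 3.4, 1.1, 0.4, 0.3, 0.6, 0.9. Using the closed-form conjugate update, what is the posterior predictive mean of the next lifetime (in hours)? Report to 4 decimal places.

1.8382

With a Gamma(shape α, rate β) prior on the exponential rate λ, the posterior after n observations with total T = Σxᵢ is Gamma(α+n, β+T).
Sum of observations T = 8.7 hours; n = 8.
Posterior: Gamma(6.6+8, 16.3+8.7) = Gamma(14.6, 25.0).
The predictive distribution for the next observation is Lomax; its mean is β/(α−1) = 25.0/13.6 = 1.8382.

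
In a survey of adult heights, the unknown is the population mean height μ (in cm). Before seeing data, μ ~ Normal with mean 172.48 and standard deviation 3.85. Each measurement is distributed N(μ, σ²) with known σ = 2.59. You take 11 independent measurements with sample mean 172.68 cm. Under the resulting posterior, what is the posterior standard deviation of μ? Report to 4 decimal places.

For Normal data with known variance σ², a Normal(μ₀, σ₀²) prior on μ is conjugate. Posterior precision = 1/σ₀² + n/σ²; posterior mean is the precision-weighted average of μ₀ and x̄.
σ₀² = 3.85² = 14.8225, σ² = 2.59² = 6.7081; σ² + n·σ₀² = 6.7081 + 11·14.8225 = 169.7556.
Posterior precision = 1/σ₀² + n/σ² = 1/14.8225 + 11/6.7081 = (σ² + n·σ₀²)/(σ₀²σ²) = 169.7556/(14.8225·6.7081); posterior variance σₙ² = σ₀²σ²/(σ² + n·σ₀²) = 14.8225·6.7081/169.7556 = 0.585729.
Posterior SD = √σₙ² = √(14.8225·6.7081/169.7556) = 0.7653.

0.7653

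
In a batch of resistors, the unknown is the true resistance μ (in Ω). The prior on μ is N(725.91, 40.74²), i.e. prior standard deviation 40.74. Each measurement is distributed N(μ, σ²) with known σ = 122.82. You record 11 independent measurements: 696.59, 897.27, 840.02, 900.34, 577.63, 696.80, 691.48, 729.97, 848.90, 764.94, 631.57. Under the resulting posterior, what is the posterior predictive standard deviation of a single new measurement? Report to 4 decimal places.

For Normal data with known variance σ², a Normal(μ₀, σ₀²) prior on μ is conjugate. Posterior precision = 1/σ₀² + n/σ²; posterior mean is the precision-weighted average of μ₀ and x̄.
σ₀² = 40.74² = 1659.7476, σ² = 122.82² = 15084.7524; σ² + n·σ₀² = 15084.7524 + 11·1659.7476 = 33341.976.
Posterior precision = 1/σ₀² + n/σ² = 1/1659.7476 + 11/15084.7524 = (σ² + n·σ₀²)/(σ₀²σ²) = 33341.976/(1659.7476·15084.7524); posterior variance σₙ² = σ₀²σ²/(σ² + n·σ₀²) = 1659.7476·15084.7524/33341.976 = 750.911751.
Predictive variance for one new observation = σₙ² + σ² = 1659.7476·15084.7524/33341.976 + 15084.7524 = σ²·(σ₀² + 33341.976)/33341.976 = 15084.7524·35001.7236/33341.976 = 15835.664151; SD = √(15084.7524·35001.7236/33341.976) = 125.8398.

125.8398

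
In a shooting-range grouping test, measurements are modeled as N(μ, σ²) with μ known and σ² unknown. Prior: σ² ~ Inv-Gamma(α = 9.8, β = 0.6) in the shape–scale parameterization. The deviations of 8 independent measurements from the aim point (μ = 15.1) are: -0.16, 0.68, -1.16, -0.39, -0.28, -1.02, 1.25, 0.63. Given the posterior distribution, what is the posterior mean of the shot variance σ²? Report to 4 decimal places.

0.2447

With known mean μ and an Inverse-Gamma(α, β) prior on σ², the Normal likelihood is conjugate: posterior is Inv-Gamma(α + n/2, β + Σ(xᵢ−μ)²/2).
Σ(xᵢ−μ)² = (-0.16)² + (0.68)² + (-1.16)² + (-0.39)² + (-0.28)² + (-1.02)² + (1.25)² + (0.63)² = 5.0639.
Posterior: Inv-Gamma(9.8 + 8/2, 0.6 + 5.0639/2) = Inv-Gamma(13.80, 3.13195).
E[σ²|data] = β/(α−1) = 3.13195/12.80 = 0.2447.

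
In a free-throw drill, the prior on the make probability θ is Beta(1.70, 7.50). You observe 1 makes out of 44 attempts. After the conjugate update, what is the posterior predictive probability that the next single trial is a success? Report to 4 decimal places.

The Beta prior is conjugate to a Binomial/Bernoulli likelihood; the update adds successes to α and failures to β.
Posterior: Beta(α+k, β+n−k) = Beta(1.70+1, 7.50+43) = Beta(2.70, 50.50).
For a single future Bernoulli trial, P(success | data) = α/(α+β) = 0.0508.

0.0508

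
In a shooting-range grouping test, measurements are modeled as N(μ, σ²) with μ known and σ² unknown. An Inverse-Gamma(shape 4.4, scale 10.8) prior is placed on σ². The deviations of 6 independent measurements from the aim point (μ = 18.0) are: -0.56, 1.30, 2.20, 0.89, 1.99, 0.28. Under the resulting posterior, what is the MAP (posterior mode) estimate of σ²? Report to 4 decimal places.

1.9806

With known mean μ and an Inverse-Gamma(α, β) prior on σ², the Normal likelihood is conjugate: posterior is Inv-Gamma(α + n/2, β + Σ(xᵢ−μ)²/2).
Σ(xᵢ−μ)² = (-0.56)² + (1.30)² + (2.20)² + (0.89)² + (1.99)² + (0.28)² = 11.6742.
Posterior: Inv-Gamma(4.4 + 6/2, 10.8 + 11.6742/2) = Inv-Gamma(7.40, 16.63710).
Mode = β/(α+1) = 16.63710/8.40 = 1.9806.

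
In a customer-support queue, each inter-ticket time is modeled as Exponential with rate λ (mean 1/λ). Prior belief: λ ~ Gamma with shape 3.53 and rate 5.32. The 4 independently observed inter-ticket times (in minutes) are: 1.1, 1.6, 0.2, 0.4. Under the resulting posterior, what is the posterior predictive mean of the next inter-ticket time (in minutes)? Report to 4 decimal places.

1.3201

With a Gamma(shape α, rate β) prior on the exponential rate λ, the posterior after n observations with total T = Σxᵢ is Gamma(α+n, β+T).
Sum of observations T = 3.3 minutes; n = 4.
Posterior: Gamma(3.53+4, 5.32+3.3) = Gamma(7.53, 8.62).
The predictive distribution for the next observation is Lomax; its mean is β/(α−1) = 8.62/6.53 = 1.3201.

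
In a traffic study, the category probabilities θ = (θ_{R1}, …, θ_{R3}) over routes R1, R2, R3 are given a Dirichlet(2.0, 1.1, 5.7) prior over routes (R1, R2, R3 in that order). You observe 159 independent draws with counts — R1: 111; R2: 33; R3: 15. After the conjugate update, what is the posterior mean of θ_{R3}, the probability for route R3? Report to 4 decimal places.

The Dirichlet prior is conjugate to the Multinomial likelihood: each posterior αⱼ = prior αⱼ + observed count nⱼ.
Posterior concentration: (113.0, 34.1, 20.7), total = 167.8.
E[θ_{R3}|data] = α_{R3}/Σα = 20.7/167.8 = 0.1234.

0.1234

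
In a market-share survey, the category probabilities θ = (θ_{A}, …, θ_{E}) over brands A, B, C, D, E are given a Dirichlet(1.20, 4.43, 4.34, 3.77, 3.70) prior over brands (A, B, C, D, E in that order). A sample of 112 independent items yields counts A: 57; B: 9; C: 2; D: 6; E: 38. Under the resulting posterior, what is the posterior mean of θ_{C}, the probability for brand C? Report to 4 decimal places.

The Dirichlet prior is conjugate to the Multinomial likelihood: each posterior αⱼ = prior αⱼ + observed count nⱼ.
Posterior concentration: (58.20, 13.43, 6.34, 9.77, 41.70), total = 129.44.
E[θ_{C}|data] = α_{C}/Σα = 6.34/129.44 = 0.0490.

0.0490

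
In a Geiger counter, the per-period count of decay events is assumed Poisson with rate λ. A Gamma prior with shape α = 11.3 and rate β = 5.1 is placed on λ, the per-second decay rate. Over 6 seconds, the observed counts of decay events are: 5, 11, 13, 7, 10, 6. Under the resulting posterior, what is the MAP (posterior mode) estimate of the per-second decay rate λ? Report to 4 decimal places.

5.6126

With a Gamma(shape α, rate β) prior, the Poisson likelihood is conjugate: the posterior is Gamma(α + ΣXᵢ, β + n).
Sum of counts S = 52 over n = 6 seconds.
Posterior: Gamma(α+S, β+n) = Gamma(11.3+52, 5.1+6) = Gamma(63.3, 11.1).
Mode of Gamma(α,β) for α≥1 is (α−1)/β = 62.3/11.1 = 5.6126.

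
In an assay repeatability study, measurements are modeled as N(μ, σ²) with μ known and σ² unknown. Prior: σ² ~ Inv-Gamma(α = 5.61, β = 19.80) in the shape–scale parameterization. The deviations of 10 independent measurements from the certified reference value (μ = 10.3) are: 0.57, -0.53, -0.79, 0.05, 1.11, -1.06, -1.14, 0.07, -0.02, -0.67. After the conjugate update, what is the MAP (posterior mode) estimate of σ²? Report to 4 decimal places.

1.9355

With known mean μ and an Inverse-Gamma(α, β) prior on σ², the Normal likelihood is conjugate: posterior is Inv-Gamma(α + n/2, β + Σ(xᵢ−μ)²/2).
Σ(xᵢ−μ)² = (0.57)² + (-0.53)² + (-0.79)² + (0.05)² + (1.11)² + (-1.06)² + (-1.14)² + (0.07)² + (-0.02)² + (-0.67)² = 5.3419.
Posterior: Inv-Gamma(5.61 + 10/2, 19.80 + 5.3419/2) = Inv-Gamma(10.61, 22.47095).
Mode = β/(α+1) = 22.47095/11.61 = 1.9355.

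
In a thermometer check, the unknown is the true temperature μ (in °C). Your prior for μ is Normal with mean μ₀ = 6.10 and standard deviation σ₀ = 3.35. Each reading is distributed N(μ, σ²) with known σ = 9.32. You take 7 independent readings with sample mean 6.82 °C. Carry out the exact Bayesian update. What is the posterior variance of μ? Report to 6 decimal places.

5.892963

For Normal data with known variance σ², a Normal(μ₀, σ₀²) prior on μ is conjugate. Posterior precision = 1/σ₀² + n/σ²; posterior mean is the precision-weighted average of μ₀ and x̄.
σ₀² = 3.35² = 11.2225, σ² = 9.32² = 86.8624; σ² + n·σ₀² = 86.8624 + 7·11.2225 = 165.4199.
Posterior precision = 1/σ₀² + n/σ² = 1/11.2225 + 7/86.8624 = (σ² + n·σ₀²)/(σ₀²σ²) = 165.4199/(11.2225·86.8624); posterior variance σₙ² = σ₀²σ²/(σ² + n·σ₀²) = 11.2225·86.8624/165.4199 = 5.892963.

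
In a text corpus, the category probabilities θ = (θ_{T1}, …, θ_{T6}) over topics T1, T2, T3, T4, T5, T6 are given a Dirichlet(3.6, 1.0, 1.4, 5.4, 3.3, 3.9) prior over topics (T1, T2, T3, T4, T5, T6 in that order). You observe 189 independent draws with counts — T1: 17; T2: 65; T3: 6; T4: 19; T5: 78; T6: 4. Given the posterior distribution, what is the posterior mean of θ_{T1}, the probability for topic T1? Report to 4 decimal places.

The Dirichlet prior is conjugate to the Multinomial likelihood: each posterior αⱼ = prior αⱼ + observed count nⱼ.
Posterior concentration: (20.6, 66.0, 7.4, 24.4, 81.3, 7.9), total = 207.6.
E[θ_{T1}|data] = α_{T1}/Σα = 20.6/207.6 = 0.0992.

0.0992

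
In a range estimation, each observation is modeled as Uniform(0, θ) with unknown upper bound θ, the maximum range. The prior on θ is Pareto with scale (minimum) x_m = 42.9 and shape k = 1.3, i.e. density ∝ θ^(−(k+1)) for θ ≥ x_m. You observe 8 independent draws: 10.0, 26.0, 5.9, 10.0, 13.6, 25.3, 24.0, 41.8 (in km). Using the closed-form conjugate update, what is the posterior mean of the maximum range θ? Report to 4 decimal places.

48.0687

A Pareto(scale x_m, shape k) prior on the upper bound θ of Uniform(0, θ) is conjugate: posterior is Pareto(max(x_m, max xᵢ), k + n).
Sample maximum = 41.8; prior scale x_m = 42.9 → posterior scale = max = 42.9.
Posterior shape = 1.3 + 8 = 9.3.
E[θ|data] = k·x_m/(k−1) = 9.3·42.9/8.3 = 48.0687.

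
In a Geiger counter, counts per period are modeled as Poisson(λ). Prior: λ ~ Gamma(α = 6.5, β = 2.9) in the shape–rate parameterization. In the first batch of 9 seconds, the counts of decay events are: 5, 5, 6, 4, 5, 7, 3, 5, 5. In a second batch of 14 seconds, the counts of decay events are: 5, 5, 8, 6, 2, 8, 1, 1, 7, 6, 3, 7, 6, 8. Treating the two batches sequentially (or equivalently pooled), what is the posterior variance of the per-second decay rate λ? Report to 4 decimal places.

0.1856

With a Gamma(shape α, rate β) prior, the Poisson likelihood is conjugate: the posterior is Gamma(α + ΣXᵢ, β + n).
Batch 1: sum of counts S = 45 over n = 9 seconds.
After batch 1: Gamma(α+S, β+n) = Gamma(6.5+45, 2.9+9) = Gamma(51.5, 11.9).
Batch 2: sum of counts S = 73 over n = 14 seconds.
After batch 2: Gamma(α+S, β+n) = Gamma(51.5+73, 11.9+14) = Gamma(124.5, 25.9).
Var = α/β² = 124.5/25.9² = 0.1856.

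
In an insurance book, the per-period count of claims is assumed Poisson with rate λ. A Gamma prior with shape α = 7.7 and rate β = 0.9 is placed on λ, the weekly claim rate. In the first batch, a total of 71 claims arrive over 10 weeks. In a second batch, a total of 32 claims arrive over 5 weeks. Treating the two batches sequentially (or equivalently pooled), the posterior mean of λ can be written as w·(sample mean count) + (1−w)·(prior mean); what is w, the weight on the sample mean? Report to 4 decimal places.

0.9434

With a Gamma(shape α, rate β) prior, the Poisson likelihood is conjugate: the posterior is Gamma(α + ΣXᵢ, β + n).
Total number of weeks: n = 10 + 5 = 15.
Posterior mean = (α₀+S)/(β₀+n) = [n/(β₀+n)]·(S/n) + [β₀/(β₀+n)]·(α₀/β₀), so only n and β₀ enter the weight.
Weight on data w = n/(β₀+n) = 15/(0.9+15) = 15/15.9 = 0.9434.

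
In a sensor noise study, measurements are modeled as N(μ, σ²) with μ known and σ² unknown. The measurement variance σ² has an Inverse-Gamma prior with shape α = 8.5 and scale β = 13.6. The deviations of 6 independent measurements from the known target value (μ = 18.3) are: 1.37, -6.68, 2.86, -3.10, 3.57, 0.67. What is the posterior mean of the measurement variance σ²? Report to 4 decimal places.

With known mean μ and an Inverse-Gamma(α, β) prior on σ², the Normal likelihood is conjugate: posterior is Inv-Gamma(α + n/2, β + Σ(xᵢ−μ)²/2).
Σ(xᵢ−μ)² = (1.37)² + (-6.68)² + (2.86)² + (-3.10)² + (3.57)² + (0.67)² = 77.4827.
Posterior: Inv-Gamma(8.5 + 6/2, 13.6 + 77.4827/2) = Inv-Gamma(11.50, 52.34135).
E[σ²|data] = β/(α−1) = 52.34135/10.50 = 4.9849.

4.9849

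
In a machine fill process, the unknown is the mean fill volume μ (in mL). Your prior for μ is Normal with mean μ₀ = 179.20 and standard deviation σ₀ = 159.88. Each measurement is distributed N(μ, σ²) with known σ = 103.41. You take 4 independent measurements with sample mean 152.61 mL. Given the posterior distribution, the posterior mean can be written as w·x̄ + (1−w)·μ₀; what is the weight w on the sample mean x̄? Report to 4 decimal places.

0.9053

For Normal data with known variance σ², a Normal(μ₀, σ₀²) prior on μ is conjugate. Posterior precision = 1/σ₀² + n/σ²; posterior mean is the precision-weighted average of μ₀ and x̄.
σ₀² = 159.88² = 25561.6144, σ² = 103.41² = 10693.6281. Prior precision 1/σ₀² = 1/25561.6144; data precision n/σ² = 4/10693.6281.
w = (n/σ²)/(1/σ₀² + n/σ²) = n·σ₀²/(σ² + n·σ₀²) = 4·25561.6144/(10693.6281 + 4·25561.6144) = 102246.4576/112940.0857 = 0.9053.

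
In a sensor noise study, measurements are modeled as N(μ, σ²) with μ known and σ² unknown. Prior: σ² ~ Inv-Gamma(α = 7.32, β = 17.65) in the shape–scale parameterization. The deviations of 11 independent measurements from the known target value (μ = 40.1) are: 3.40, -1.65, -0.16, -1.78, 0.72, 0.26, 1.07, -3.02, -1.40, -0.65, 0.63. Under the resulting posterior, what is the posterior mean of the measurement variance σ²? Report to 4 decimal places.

2.8091

With known mean μ and an Inverse-Gamma(α, β) prior on σ², the Normal likelihood is conjugate: posterior is Inv-Gamma(α + n/2, β + Σ(xᵢ−μ)²/2).
Σ(xᵢ−μ)² = (3.40)² + (-1.65)² + (-0.16)² + (-1.78)² + (0.72)² + (0.26)² + (1.07)² + (-3.02)² + (-1.40)² + (-0.65)² + (0.63)² = 31.1072.
Posterior: Inv-Gamma(7.32 + 11/2, 17.65 + 31.1072/2) = Inv-Gamma(12.82, 33.20360).
E[σ²|data] = β/(α−1) = 33.20360/11.82 = 2.8091.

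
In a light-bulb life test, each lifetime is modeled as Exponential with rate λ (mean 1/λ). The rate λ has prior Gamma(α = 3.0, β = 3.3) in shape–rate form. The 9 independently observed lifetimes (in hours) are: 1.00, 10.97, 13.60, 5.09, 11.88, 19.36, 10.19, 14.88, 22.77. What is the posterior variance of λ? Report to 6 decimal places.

With a Gamma(shape α, rate β) prior on the exponential rate λ, the posterior after n observations with total T = Σxᵢ is Gamma(α+n, β+T).
Sum of observations T = 109.74 hours; n = 9.
Posterior: Gamma(3.0+9, 3.3+109.74) = Gamma(12.0, 113.04).
Var = α/β² = 0.000939.

0.000939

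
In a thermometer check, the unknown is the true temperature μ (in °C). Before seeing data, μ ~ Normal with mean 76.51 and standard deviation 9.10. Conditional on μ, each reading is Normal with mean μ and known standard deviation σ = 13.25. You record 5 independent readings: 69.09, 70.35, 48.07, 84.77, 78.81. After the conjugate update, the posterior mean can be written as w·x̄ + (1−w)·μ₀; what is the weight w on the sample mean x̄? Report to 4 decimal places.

0.7022

For Normal data with known variance σ², a Normal(μ₀, σ₀²) prior on μ is conjugate. Posterior precision = 1/σ₀² + n/σ²; posterior mean is the precision-weighted average of μ₀ and x̄.
σ₀² = 9.10² = 82.81, σ² = 13.25² = 175.5625. Prior precision 1/σ₀² = 1/82.81; data precision n/σ² = 5/175.5625.
w = (n/σ²)/(1/σ₀² + n/σ²) = n·σ₀²/(σ² + n·σ₀²) = 5·82.81/(175.5625 + 5·82.81) = 414.05/589.6125 = 0.7022.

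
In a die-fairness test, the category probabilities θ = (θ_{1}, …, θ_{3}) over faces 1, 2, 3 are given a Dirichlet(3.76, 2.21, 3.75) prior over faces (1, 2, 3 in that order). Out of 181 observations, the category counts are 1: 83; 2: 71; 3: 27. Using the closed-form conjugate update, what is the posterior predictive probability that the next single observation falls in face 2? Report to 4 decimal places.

0.3839

The Dirichlet prior is conjugate to the Multinomial likelihood: each posterior αⱼ = prior αⱼ + observed count nⱼ.
Posterior concentration: (86.76, 73.21, 30.75), total = 190.72.
P(next = 2 | data) = α_{2}/Σα = 0.3839.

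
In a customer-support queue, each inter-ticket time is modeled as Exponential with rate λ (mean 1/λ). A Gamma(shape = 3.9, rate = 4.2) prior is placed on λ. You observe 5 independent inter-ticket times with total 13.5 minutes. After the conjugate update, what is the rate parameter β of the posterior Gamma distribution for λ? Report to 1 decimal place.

17.7

With a Gamma(shape α, rate β) prior on the exponential rate λ, the posterior after n observations with total T = Σxᵢ is Gamma(α+n, β+T).
Posterior: Gamma(3.9+5, 4.2+13.5) = Gamma(8.9, 17.7).
Posterior β = 17.7.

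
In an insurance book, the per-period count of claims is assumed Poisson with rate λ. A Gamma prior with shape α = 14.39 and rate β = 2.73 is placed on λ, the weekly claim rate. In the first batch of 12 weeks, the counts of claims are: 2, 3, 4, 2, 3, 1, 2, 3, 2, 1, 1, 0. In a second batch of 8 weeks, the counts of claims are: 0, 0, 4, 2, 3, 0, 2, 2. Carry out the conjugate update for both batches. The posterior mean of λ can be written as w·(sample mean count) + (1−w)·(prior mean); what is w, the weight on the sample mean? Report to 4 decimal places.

With a Gamma(shape α, rate β) prior, the Poisson likelihood is conjugate: the posterior is Gamma(α + ΣXᵢ, β + n).
Total number of weeks: n = 12 + 8 = 20.
Posterior mean = (α₀+S)/(β₀+n) = [n/(β₀+n)]·(S/n) + [β₀/(β₀+n)]·(α₀/β₀), so only n and β₀ enter the weight.
Weight on data w = n/(β₀+n) = 20/(2.73+20) = 20/22.73 = 0.8799.

0.8799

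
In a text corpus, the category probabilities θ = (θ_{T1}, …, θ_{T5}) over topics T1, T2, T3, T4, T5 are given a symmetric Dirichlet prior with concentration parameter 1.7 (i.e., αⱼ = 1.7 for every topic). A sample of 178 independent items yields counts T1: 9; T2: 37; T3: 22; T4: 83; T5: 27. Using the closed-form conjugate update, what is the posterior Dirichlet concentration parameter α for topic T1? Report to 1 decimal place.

10.7

The Dirichlet prior is conjugate to the Multinomial likelihood: each posterior αⱼ = prior αⱼ + observed count nⱼ.
Posterior concentration: (10.7, 38.7, 23.7, 84.7, 28.7), total = 186.5.
α_{T1} = 1.7 + 9 = 10.7.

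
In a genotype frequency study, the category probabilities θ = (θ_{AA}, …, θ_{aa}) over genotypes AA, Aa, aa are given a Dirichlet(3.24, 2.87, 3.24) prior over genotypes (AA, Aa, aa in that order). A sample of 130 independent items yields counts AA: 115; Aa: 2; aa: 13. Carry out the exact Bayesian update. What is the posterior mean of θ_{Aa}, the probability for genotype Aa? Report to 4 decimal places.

The Dirichlet prior is conjugate to the Multinomial likelihood: each posterior αⱼ = prior αⱼ + observed count nⱼ.
Posterior concentration: (118.24, 4.87, 16.24), total = 139.35.
E[θ_{Aa}|data] = α_{Aa}/Σα = 4.87/139.35 = 0.0349.

0.0349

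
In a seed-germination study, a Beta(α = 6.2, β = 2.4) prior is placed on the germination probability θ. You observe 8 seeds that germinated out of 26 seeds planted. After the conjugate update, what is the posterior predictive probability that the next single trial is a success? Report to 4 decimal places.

0.4104

The Beta prior is conjugate to a Binomial/Bernoulli likelihood; the update adds successes to α and failures to β.
Posterior: Beta(α+k, β+n−k) = Beta(6.2+8, 2.4+18) = Beta(14.2, 20.4).
For a single future Bernoulli trial, P(success | data) = α/(α+β) = 0.4104.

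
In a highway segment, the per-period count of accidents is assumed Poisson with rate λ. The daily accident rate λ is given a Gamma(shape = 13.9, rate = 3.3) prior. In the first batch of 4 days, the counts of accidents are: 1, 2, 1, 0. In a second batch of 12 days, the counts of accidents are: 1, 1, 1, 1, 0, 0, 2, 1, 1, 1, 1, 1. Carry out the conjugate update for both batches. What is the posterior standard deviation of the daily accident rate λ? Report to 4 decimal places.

With a Gamma(shape α, rate β) prior, the Poisson likelihood is conjugate: the posterior is Gamma(α + ΣXᵢ, β + n).
Batch 1: sum of counts S = 4 over n = 4 days.
After batch 1: Gamma(α+S, β+n) = Gamma(13.9+4, 3.3+4) = Gamma(17.9, 7.3).
Batch 2: sum of counts S = 11 over n = 12 days.
After batch 2: Gamma(α+S, β+n) = Gamma(17.9+11, 7.3+12) = Gamma(28.9, 19.3).
SD = √α/β = √28.9/19.3 = 0.2785.

0.2785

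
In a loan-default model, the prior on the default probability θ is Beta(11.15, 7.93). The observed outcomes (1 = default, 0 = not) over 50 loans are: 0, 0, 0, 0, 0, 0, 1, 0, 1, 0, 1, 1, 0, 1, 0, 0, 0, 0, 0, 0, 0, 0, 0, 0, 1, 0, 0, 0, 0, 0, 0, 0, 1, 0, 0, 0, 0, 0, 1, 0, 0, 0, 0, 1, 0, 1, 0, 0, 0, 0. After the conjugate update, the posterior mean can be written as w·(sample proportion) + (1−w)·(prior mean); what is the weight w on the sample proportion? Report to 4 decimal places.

The Beta prior is conjugate to a Binomial/Bernoulli likelihood; the update adds successes to α and failures to β.
Posterior mean = (α₀+k)/(α₀+β₀+n) = [n/(α₀+β₀+n)]·(k/n) + [(α₀+β₀)/(α₀+β₀+n)]·α₀/(α₀+β₀), so only n and the prior enter the weight.
The weight on the data is w = n/(α₀+β₀+n) = 50/(11.15+7.93+50) = 50/69.08 = 0.7238.

0.7238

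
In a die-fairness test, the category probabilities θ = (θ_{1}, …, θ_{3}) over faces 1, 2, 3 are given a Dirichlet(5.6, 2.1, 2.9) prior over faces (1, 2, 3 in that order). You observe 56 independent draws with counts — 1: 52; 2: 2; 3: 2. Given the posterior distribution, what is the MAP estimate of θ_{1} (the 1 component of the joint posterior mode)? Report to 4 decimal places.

The Dirichlet prior is conjugate to the Multinomial likelihood: each posterior αⱼ = prior αⱼ + observed count nⱼ.
Posterior concentration: (57.6, 4.1, 4.9), total = 66.6.
Joint mode component: (α_{1}−1)/(Σα−K) = 56.6/63.6 = 0.8899.

0.8899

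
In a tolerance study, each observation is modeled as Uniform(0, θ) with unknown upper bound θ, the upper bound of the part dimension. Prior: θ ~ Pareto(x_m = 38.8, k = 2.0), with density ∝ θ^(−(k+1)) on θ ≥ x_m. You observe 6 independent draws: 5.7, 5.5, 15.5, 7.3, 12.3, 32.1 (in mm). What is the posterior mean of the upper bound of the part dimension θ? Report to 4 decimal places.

44.3429

A Pareto(scale x_m, shape k) prior on the upper bound θ of Uniform(0, θ) is conjugate: posterior is Pareto(max(x_m, max xᵢ), k + n).
Sample maximum = 32.1; prior scale x_m = 38.8 → posterior scale = max = 38.8.
Posterior shape = 2.0 + 6 = 8.0.
E[θ|data] = k·x_m/(k−1) = 8.0·38.8/7.0 = 44.3429.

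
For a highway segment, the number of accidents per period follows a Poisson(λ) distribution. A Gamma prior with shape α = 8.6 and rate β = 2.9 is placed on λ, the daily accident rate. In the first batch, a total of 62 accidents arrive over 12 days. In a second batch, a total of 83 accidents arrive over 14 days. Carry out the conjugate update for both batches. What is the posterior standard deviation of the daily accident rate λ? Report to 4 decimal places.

0.4288

With a Gamma(shape α, rate β) prior, the Poisson likelihood is conjugate: the posterior is Gamma(α + ΣXᵢ, β + n).
After batch 1: Gamma(α+S, β+n) = Gamma(8.6+62, 2.9+12) = Gamma(70.6, 14.9).
After batch 2: Gamma(α+S, β+n) = Gamma(70.6+83, 14.9+14) = Gamma(153.6, 28.9).
SD = √α/β = √153.6/28.9 = 0.4288.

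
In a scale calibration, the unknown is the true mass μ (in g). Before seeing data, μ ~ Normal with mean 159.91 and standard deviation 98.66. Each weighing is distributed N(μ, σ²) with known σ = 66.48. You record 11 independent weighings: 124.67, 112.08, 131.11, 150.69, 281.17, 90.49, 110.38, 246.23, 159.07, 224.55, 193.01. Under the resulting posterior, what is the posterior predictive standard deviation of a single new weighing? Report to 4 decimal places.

69.3213

For Normal data with known variance σ², a Normal(μ₀, σ₀²) prior on μ is conjugate. Posterior precision = 1/σ₀² + n/σ²; posterior mean is the precision-weighted average of μ₀ and x̄.
σ₀² = 98.66² = 9733.7956, σ² = 66.48² = 4419.5904; σ² + n·σ₀² = 4419.5904 + 11·9733.7956 = 111491.342.
Posterior precision = 1/σ₀² + n/σ² = 1/9733.7956 + 11/4419.5904 = (σ² + n·σ₀²)/(σ₀²σ²) = 111491.342/(9733.7956·4419.5904); posterior variance σₙ² = σ₀²σ²/(σ² + n·σ₀²) = 9733.7956·4419.5904/111491.342 = 385.854084.
Predictive variance for one new observation = σₙ² + σ² = 9733.7956·4419.5904/111491.342 + 4419.5904 = σ²·(σ₀² + 111491.342)/111491.342 = 4419.5904·121225.1376/111491.342 = 4805.444484; SD = √(4419.5904·121225.1376/111491.342) = 69.3213.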